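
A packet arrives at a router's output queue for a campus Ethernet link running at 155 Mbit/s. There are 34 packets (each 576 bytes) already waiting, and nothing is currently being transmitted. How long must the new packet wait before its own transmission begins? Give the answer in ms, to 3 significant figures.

1.01 ms

Each queued packet: L/R = 4608/155000000 = 0.029729 ms.
34 queued → 1.01079 ms.
Queuing delay = 1.01 ms.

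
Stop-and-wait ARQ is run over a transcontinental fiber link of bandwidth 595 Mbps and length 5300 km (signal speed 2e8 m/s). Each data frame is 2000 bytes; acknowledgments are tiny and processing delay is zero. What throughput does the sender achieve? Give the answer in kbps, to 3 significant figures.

t_tx = L/R = 16000/595000000 = 2.68908e-05 s.
t_prop = 5300000/200000000 = 0.0265 s; RTT = 0.053 s.
Cycle = t_tx + RTT = 0.0530269 s.
Throughput = L / cycle = 16000 / 0.0530269 = 302 kbps.

302 kbps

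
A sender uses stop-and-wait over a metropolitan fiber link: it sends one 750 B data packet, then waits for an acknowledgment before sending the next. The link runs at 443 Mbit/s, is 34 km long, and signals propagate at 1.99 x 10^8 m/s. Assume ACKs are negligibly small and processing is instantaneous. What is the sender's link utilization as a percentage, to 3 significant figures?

3.81 %

t_tx = L/R = 6000/443000000 = 1.3544e-05 s.
t_prop = 34000/199000000 = 0.000170854 s; RTT = 0.000341709 s.
Cycle = t_tx + RTT = 0.000355253 s.
Utilization = t_tx / cycle = 1.3544e-05/0.000355253 = 3.81 %.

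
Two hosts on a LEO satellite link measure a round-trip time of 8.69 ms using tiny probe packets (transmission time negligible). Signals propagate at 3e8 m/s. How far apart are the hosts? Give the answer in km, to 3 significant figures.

1300 km

One-way propagation = RTT/2 = 4.345 ms.
d = s × t = 300000000 × 0.004345 = 1300 km.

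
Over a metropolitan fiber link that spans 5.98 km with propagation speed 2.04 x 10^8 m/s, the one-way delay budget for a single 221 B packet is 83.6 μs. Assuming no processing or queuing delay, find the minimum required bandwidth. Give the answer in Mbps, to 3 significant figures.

32.6 Mbps

L = 1768 bits.
Propagation delay = 5980 / 204000000 = 29.3137 μs.
Transmission budget = 83.6 − 29.3137 = 54.2863 μs.
R ≥ L / t_tx = 1768 bits / 5.42863e-05 s = 32.6 Mbps.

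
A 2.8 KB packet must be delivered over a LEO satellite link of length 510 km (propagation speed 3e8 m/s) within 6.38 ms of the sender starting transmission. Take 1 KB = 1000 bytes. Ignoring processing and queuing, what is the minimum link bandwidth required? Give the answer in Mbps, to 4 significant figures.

4.786 Mbps

L = 22400 bits.
Propagation delay = 510000 / 300000000 = 1.7 ms.
Transmission budget = 6.38 − 1.7 = 4.68 ms.
R ≥ L / t_tx = 22400 bits / 0.00468 s = 4.786 Mbps.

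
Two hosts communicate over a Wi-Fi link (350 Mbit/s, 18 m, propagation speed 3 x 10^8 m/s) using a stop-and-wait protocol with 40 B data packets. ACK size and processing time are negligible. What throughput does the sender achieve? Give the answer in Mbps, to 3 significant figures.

309 Mbps

t_tx = L/R = 320/350000000 = 9.14286e-07 s.
t_prop = 18/300000000 = 6e-08 s; RTT = 1.2e-07 s.
Cycle = t_tx + RTT = 1.03429e-06 s.
Throughput = L / cycle = 320 / 1.03429e-06 = 309 Mbps.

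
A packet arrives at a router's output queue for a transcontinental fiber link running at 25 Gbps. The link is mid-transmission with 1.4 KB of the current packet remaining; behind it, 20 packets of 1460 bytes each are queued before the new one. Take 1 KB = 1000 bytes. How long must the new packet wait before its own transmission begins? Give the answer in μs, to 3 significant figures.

9.79 μs

Each queued packet: L/R = 11680/25000000000 = 0.4672 μs.
20 queued → 9.344 μs.
Plus remaining 11200 bits of current packet: 0.448 μs.
Queuing delay = 9.79 μs.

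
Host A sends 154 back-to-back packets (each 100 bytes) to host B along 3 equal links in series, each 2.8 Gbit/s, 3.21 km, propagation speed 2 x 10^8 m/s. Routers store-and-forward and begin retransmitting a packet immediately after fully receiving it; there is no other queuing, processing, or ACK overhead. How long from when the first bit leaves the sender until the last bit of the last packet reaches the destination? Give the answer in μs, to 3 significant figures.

92.7 μs

Per-hop transmission t_tx = L/R = 800/2800000000 = 0.285714 μs.
Per-hop propagation t_prop = 3210/200000000 = 16.05 μs.
Pipeline fill: first packet needs 3·t_tx to clear all hops; remaining 153 packets each add one t_tx.
Total = (3+154-1)·t_tx + 3·t_prop = 156·0.285714 + 3·16.05 = 92.7 μs.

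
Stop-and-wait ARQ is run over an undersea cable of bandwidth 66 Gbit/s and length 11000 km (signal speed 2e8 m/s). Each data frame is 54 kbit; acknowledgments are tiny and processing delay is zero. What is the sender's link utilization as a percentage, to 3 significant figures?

t_tx = L/R = 54000/66000000000 = 8.18182e-07 s.
t_prop = 11000000/200000000 = 0.055 s; RTT = 0.11 s.
Cycle = t_tx + RTT = 0.110001 s.
Utilization = t_tx / cycle = 8.18182e-07/0.110001 = 0.000744 %.

0.000744 %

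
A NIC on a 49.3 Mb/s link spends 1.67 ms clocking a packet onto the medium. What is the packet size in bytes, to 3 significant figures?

L = R × t_tx = 49300000 b/s × 0.00167 s = 82331 bits.
In bytes: 82331 / 8 = 10300 bytes.

10300 bytes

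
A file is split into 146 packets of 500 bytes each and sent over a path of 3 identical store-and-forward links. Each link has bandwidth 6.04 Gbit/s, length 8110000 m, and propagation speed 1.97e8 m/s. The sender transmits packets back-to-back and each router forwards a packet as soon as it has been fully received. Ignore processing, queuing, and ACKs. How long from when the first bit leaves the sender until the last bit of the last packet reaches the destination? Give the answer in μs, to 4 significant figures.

123600 μs

Per-hop transmission t_tx = L/R = 4000/6040000000 = 0.662252 μs.
Per-hop propagation t_prop = 8110000/197000000 = 41167.5 μs.
Pipeline fill: first packet needs 3·t_tx to clear all hops; remaining 145 packets each add one t_tx.
Total = (3+146-1)·t_tx + 3·t_prop = 148·0.662252 + 3·41167.5 = 123600 μs.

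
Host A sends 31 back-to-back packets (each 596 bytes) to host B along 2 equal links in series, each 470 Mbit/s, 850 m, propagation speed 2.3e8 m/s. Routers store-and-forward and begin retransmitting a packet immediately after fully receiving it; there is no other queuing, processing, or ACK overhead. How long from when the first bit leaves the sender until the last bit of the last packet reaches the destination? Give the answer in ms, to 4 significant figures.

Per-hop transmission t_tx = L/R = 4768/470000000 = 0.0101447 ms.
Per-hop propagation t_prop = 850/2.3e+08 = 0.00369565 ms.
Pipeline fill: first packet needs 2·t_tx to clear all hops; remaining 30 packets each add one t_tx.
Total = (2+31-1)·t_tx + 2·t_prop = 32·0.0101447 + 2·0.00369565 = 0.3320 ms.

0.3320 ms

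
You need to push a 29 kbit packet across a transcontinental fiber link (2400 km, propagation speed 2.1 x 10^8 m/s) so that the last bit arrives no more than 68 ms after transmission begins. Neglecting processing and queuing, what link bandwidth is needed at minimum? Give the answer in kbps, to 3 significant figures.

513 kbps

Propagation delay = 2400000 / 210000000 = 11.4286 ms.
Transmission budget = 68 − 11.4286 = 56.5714 ms.
R ≥ L / t_tx = 29000 bits / 0.0565714 s = 513 kbps.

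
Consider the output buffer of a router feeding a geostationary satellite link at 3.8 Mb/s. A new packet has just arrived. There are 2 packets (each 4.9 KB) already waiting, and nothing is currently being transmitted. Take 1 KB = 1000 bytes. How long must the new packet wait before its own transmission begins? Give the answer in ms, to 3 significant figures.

Each queued packet: L/R = 39200/3800000 = 10.3158 ms.
2 queued → 20.6316 ms.
Queuing delay = 20.6 ms.

20.6 ms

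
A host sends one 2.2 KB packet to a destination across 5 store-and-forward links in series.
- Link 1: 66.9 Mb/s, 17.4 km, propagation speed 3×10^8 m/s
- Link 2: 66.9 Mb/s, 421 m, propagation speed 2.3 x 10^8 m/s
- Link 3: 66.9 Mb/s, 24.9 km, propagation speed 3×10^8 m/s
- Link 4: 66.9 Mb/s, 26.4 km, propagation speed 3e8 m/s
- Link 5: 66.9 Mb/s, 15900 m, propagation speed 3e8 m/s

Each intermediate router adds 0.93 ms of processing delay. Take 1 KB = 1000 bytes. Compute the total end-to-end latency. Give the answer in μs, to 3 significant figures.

5320 μs

L = 17600 bits.
Transmission delay per hop = L/R = 17600/6.69e+07 = 263.079 μs; 5 hops → 1315.4 μs.
Propagation delays (d/s per hop): 58, 1.83043, 83, 88, 53 μs; sum = 283.83 μs.
Processing at 4 router(s): 4 × 0.93 ms = 3720 μs.
End-to-end = 5320 μs.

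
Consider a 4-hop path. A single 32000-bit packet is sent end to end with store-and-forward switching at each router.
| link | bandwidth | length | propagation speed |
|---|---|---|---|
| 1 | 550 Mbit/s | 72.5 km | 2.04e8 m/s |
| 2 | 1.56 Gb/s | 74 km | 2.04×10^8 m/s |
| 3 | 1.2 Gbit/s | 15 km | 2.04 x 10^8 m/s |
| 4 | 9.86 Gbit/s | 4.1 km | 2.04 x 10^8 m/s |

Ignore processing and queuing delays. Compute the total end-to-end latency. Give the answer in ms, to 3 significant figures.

Transmission delays (L/R per hop): 0.0581818, 0.0205128, 0.0266667, 0.00324544 ms; sum = 0.108607 ms.
Propagation delays (d/s per hop): 0.355392, 0.362745, 0.0735294, 0.020098 ms; sum = 0.811765 ms.
End-to-end = 0.920 ms.

0.920 ms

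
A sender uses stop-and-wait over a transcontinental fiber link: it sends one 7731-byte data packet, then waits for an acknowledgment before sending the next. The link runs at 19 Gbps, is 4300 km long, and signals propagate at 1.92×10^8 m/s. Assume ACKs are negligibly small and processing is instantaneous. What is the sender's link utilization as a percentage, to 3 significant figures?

t_tx = L/R = 61848/19000000000 = 3.25516e-06 s.
t_prop = 4300000/192000000 = 0.0223958 s; RTT = 0.0447917 s.
Cycle = t_tx + RTT = 0.0447949 s.
Utilization = t_tx / cycle = 3.25516e-06/0.0447949 = 0.00727 %.

0.00727 %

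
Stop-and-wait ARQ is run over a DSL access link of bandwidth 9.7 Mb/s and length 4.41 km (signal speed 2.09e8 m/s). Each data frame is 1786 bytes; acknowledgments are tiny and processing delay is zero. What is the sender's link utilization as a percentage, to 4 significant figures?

t_tx = L/R = 14288/9700000 = 0.00147299 s.
t_prop = 4410/209000000 = 2.11005e-05 s; RTT = 4.2201e-05 s.
Cycle = t_tx + RTT = 0.00151519 s.
Utilization = t_tx / cycle = 0.00147299/0.00151519 = 97.21 %.

97.21 %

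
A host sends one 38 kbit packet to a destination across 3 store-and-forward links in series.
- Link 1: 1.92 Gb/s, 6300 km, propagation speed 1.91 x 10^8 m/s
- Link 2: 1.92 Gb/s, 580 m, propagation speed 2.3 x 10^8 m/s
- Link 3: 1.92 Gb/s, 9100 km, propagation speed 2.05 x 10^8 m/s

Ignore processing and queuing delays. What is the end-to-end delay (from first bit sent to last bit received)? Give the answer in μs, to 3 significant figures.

L = 38000 bits.
Transmission delay per hop = L/R = 38000/1920000000 = 19.7917 μs; 3 hops → 59.375 μs.
Propagation delays (d/s per hop): 32984.3, 2.52174, 44390.2 μs; sum = 77377.1 μs.
End-to-end = 77400 μs.

77400 μs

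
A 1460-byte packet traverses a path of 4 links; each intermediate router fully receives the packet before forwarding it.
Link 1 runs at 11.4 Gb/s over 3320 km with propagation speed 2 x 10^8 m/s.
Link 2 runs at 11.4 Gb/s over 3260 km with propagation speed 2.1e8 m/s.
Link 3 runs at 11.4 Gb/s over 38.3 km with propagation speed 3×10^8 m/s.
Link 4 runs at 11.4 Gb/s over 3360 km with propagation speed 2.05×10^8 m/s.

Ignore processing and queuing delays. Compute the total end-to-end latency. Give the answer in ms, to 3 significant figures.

L = 1460 × 8 = 11680 bits.
Transmission delay per hop = L/R = 11680/11400000000 = 0.00102456 ms; 4 hops → 0.00409825 ms.
Propagation delays (d/s per hop): 16.6, 15.5238, 0.127667, 16.3902 ms; sum = 48.6417 ms.
End-to-end = 48.6 ms.

48.6 ms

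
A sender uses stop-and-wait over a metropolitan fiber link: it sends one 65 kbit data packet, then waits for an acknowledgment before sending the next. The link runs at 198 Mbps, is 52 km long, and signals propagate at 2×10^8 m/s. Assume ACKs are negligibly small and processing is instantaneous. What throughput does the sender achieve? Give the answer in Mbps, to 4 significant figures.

t_tx = L/R = 65000/198000000 = 0.000328283 s.
t_prop = 52000/200000000 = 0.00026 s; RTT = 0.00052 s.
Cycle = t_tx + RTT = 0.000848283 s.
Throughput = L / cycle = 65000 / 0.000848283 = 76.63 Mbps.

76.63 Mbps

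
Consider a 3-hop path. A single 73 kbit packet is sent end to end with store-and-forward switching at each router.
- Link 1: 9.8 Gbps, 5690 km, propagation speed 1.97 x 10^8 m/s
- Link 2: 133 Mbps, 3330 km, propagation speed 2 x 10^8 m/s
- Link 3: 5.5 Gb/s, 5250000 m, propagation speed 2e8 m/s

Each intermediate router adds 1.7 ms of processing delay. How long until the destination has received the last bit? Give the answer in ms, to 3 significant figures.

L = 73000 bits.
Transmission delays (L/R per hop): 0.00744898, 0.548872, 0.0132727 ms; sum = 0.569594 ms.
Propagation delays (d/s per hop): 28.8832, 16.65, 26.25 ms; sum = 71.7832 ms.
Processing at 2 router(s): 2 × 1.7 ms = 3.4 ms.
End-to-end = 75.8 ms.

75.8 ms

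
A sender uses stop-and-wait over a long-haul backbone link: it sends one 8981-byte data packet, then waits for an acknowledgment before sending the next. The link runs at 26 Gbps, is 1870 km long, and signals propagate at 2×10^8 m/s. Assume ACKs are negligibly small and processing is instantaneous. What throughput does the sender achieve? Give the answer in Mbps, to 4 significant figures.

t_tx = L/R = 71848/26000000000 = 2.76338e-06 s.
t_prop = 1870000/200000000 = 0.00935 s; RTT = 0.0187 s.
Cycle = t_tx + RTT = 0.0187028 s.
Throughput = L / cycle = 71848 / 0.0187028 = 3.842 Mbps.

3.842 Mbps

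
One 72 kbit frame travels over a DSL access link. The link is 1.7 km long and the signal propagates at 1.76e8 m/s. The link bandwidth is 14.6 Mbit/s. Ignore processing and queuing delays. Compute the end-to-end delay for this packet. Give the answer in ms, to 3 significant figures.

L = 72000 bits.
Transmission delay = L/R = 72000 / 14600000 = 4.93151 ms.
Propagation delay = d/s = 1700 m / 176000000 m/s = 0.00965909 ms.
Total = 4.94 ms.

4.94 ms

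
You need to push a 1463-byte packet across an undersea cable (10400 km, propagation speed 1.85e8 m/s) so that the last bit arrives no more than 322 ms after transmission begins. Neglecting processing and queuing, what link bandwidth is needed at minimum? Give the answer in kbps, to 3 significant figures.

L = 11704 bits.
Propagation delay = 10400000 / 185000000 = 56.2162 ms.
Transmission budget = 322 − 56.2162 = 265.784 ms.
R ≥ L / t_tx = 11704 bits / 0.265784 s = 44.0 kbps.

44.0 kbps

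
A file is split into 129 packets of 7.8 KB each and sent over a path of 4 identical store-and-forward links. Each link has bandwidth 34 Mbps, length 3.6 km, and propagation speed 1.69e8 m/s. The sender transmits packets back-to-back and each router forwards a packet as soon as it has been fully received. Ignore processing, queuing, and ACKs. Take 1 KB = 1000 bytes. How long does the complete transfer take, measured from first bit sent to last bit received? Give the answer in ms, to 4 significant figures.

Per-hop transmission t_tx = L/R = 62400/34000000 = 1.83529 ms.
Per-hop propagation t_prop = 3600/169000000 = 0.0213018 ms.
Pipeline fill: first packet needs 4·t_tx to clear all hops; remaining 128 packets each add one t_tx.
Total = (4+129-1)·t_tx + 4·t_prop = 132·1.83529 + 4·0.0213018 = 242.3 ms.

242.3 ms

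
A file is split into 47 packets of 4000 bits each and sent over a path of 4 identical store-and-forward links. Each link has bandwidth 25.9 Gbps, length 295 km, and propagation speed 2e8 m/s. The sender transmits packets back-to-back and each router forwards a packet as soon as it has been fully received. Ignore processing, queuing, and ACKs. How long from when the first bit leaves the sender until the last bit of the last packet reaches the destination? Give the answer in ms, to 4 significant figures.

Per-hop transmission t_tx = L/R = 4000/25900000000 = 0.00015444 ms.
Per-hop propagation t_prop = 295000/200000000 = 1.475 ms.
Pipeline fill: first packet needs 4·t_tx to clear all hops; remaining 46 packets each add one t_tx.
Total = (4+47-1)·t_tx + 4·t_prop = 50·0.00015444 + 4·1.475 = 5.908 ms.

5.908 ms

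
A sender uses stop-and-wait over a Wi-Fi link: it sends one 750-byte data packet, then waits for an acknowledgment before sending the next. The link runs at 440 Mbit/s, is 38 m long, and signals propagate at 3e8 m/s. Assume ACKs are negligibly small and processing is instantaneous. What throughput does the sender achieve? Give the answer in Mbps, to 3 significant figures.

432 Mbps

t_tx = L/R = 6000/440000000 = 1.36364e-05 s.
t_prop = 38/300000000 = 1.26667e-07 s; RTT = 2.53333e-07 s.
Cycle = t_tx + RTT = 1.38897e-05 s.
Throughput = L / cycle = 6000 / 1.38897e-05 = 432 Mbps.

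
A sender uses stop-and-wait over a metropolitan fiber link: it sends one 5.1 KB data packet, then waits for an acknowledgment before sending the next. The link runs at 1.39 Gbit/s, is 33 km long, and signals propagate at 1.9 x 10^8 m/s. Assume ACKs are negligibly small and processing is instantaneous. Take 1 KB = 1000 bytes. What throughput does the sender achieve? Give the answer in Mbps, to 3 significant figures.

108 Mbps

t_tx = L/R = 40800/1390000000 = 2.93525e-05 s.
t_prop = 33000/190000000 = 0.000173684 s; RTT = 0.000347368 s.
Cycle = t_tx + RTT = 0.000376721 s.
Throughput = L / cycle = 40800 / 0.000376721 = 108 Mbps.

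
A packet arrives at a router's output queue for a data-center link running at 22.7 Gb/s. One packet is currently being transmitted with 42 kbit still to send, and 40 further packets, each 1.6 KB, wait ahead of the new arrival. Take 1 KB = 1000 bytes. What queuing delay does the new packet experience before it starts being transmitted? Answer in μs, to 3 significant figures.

24.4 μs

Each queued packet: L/R = 12800/22700000000 = 0.563877 μs.
40 queued → 22.5551 μs.
Plus remaining 42000 bits of current packet: 1.85022 μs.
Queuing delay = 24.4 μs.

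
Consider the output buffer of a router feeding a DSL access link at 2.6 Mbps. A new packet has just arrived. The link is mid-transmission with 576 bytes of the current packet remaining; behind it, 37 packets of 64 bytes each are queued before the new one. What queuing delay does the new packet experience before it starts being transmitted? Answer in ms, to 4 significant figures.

9.058 ms

Each queued packet: L/R = 512/2600000 = 0.196923 ms.
37 queued → 7.28615 ms.
Plus remaining 4608 bits of current packet: 1.77231 ms.
Queuing delay = 9.058 ms.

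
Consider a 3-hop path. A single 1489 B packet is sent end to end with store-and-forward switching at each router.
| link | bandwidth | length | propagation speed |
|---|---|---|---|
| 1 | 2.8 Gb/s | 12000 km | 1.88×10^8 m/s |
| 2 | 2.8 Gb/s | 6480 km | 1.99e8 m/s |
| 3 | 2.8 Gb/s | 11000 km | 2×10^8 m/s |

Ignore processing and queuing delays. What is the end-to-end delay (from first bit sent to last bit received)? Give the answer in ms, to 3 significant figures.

151 ms

L = 1489 × 8 = 11912 bits.
Transmission delay per hop = L/R = 11912/2800000000 = 0.00425429 ms; 3 hops → 0.0127629 ms.
Propagation delays (d/s per hop): 63.8298, 32.5628, 55 ms; sum = 151.393 ms.
End-to-end = 151 ms.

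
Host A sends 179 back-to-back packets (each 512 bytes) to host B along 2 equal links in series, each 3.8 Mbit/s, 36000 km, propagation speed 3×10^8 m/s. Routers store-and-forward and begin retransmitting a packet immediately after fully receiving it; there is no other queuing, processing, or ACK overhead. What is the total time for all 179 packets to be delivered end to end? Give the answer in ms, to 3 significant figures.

434 ms

Per-hop transmission t_tx = L/R = 4096/3800000 = 1.07789 ms.
Per-hop propagation t_prop = 36000000/300000000 = 120 ms.
Pipeline fill: first packet needs 2·t_tx to clear all hops; remaining 178 packets each add one t_tx.
Total = (2+179-1)·t_tx + 2·t_prop = 180·1.07789 + 2·120 = 434 ms.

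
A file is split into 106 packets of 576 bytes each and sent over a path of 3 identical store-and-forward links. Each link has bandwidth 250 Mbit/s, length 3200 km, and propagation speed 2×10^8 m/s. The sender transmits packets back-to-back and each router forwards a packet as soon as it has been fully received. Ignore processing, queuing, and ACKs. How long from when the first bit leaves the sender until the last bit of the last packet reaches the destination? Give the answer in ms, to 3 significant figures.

Per-hop transmission t_tx = L/R = 4608/250000000 = 0.018432 ms.
Per-hop propagation t_prop = 3200000/200000000 = 16 ms.
Pipeline fill: first packet needs 3·t_tx to clear all hops; remaining 105 packets each add one t_tx.
Total = (3+106-1)·t_tx + 3·t_prop = 108·0.018432 + 3·16 = 50.0 ms.

50.0 ms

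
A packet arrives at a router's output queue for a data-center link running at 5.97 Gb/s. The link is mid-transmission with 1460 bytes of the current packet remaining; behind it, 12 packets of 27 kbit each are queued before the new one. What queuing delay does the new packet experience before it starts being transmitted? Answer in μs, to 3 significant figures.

Each queued packet: L/R = 27000/5970000000 = 4.52261 μs.
12 queued → 54.2714 μs.
Plus remaining 11680 bits of current packet: 1.95645 μs.
Queuing delay = 56.2 μs.

56.2 μs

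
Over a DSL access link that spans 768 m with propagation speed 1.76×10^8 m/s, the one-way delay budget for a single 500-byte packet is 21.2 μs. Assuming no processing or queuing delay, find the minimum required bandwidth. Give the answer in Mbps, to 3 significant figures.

L = 4000 bits.
Propagation delay = 768 / 176000000 = 4.36364 μs.
Transmission budget = 21.2 − 4.36364 = 16.8364 μs.
R ≥ L / t_tx = 4000 bits / 1.68364e-05 s = 238 Mbps.

238 Mbps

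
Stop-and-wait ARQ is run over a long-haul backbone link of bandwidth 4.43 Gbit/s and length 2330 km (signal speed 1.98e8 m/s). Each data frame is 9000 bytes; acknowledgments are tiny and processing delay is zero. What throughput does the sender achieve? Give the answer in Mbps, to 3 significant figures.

3.06 Mbps

t_tx = L/R = 72000/4430000000 = 1.62528e-05 s.
t_prop = 2330000/198000000 = 0.0117677 s; RTT = 0.0235354 s.
Cycle = t_tx + RTT = 0.0235516 s.
Throughput = L / cycle = 72000 / 0.0235516 = 3.06 Mbps.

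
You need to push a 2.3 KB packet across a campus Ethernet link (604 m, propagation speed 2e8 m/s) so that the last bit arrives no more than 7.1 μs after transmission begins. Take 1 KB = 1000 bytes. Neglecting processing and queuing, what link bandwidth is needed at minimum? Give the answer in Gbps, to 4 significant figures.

4.510 Gbps

L = 18400 bits.
Propagation delay = 604 / 200000000 = 3.02 μs.
Transmission budget = 7.1 − 3.02 = 4.08 μs.
R ≥ L / t_tx = 18400 bits / 4.08e-06 s = 4.510 Gbps.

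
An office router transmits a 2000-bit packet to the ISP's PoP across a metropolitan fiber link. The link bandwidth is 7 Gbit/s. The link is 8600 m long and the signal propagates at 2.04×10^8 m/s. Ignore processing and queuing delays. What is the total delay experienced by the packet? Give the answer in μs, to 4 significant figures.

42.44 μs

Transmission delay = L/R = 2000 / 7000000000 = 0.285714 μs.
Propagation delay = d/s = 8600 m / 204000000 m/s = 42.1569 μs.
Total = 42.44 μs.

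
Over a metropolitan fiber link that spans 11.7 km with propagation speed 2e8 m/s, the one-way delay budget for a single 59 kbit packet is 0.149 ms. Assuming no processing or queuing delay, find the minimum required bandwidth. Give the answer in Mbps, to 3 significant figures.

652 Mbps

Propagation delay = 11700 / 200000000 = 0.0585 ms.
Transmission budget = 0.149 − 0.0585 = 0.0905 ms.
R ≥ L / t_tx = 59000 bits / 9.05e-05 s = 652 Mbps.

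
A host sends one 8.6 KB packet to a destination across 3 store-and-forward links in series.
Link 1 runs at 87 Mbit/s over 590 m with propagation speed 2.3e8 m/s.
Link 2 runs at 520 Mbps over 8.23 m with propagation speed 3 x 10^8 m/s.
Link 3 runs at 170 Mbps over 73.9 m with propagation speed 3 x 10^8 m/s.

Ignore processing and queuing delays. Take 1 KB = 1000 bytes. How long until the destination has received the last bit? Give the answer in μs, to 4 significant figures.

L = 68800 bits.
Transmission delays (L/R per hop): 790.805, 132.308, 404.706 μs; sum = 1327.82 μs.
Propagation delays (d/s per hop): 2.56522, 0.0274333, 0.246333 μs; sum = 2.83898 μs.
End-to-end = 1331 μs.

1331 μs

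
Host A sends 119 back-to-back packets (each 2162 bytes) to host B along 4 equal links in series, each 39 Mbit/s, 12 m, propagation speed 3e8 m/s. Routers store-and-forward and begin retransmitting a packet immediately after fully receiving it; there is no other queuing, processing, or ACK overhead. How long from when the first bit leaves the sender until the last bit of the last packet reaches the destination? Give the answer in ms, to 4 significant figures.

54.11 ms

Per-hop transmission t_tx = L/R = 17296/39000000 = 0.443487 ms.
Per-hop propagation t_prop = 12/300000000 = 4e-05 ms.
Pipeline fill: first packet needs 4·t_tx to clear all hops; remaining 118 packets each add one t_tx.
Total = (4+119-1)·t_tx + 4·t_prop = 122·0.443487 + 4·4e-05 = 54.11 ms.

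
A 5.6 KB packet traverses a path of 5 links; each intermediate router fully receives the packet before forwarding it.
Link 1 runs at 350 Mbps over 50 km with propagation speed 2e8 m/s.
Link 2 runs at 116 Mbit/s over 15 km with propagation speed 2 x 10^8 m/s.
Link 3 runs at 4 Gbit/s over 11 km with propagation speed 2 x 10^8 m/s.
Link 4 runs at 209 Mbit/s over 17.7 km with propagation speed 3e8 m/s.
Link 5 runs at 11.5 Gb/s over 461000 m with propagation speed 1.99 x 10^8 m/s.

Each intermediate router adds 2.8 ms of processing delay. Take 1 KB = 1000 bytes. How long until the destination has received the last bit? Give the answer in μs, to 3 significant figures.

14700 μs

L = 44800 bits.
Transmission delays (L/R per hop): 128, 386.207, 11.2, 214.354, 3.89565 μs; sum = 743.657 μs.
Propagation delays (d/s per hop): 250, 75, 55, 59, 2316.58 μs; sum = 2755.58 μs.
Processing at 4 router(s): 4 × 2.8 ms = 11200 μs.
End-to-end = 14700 μs.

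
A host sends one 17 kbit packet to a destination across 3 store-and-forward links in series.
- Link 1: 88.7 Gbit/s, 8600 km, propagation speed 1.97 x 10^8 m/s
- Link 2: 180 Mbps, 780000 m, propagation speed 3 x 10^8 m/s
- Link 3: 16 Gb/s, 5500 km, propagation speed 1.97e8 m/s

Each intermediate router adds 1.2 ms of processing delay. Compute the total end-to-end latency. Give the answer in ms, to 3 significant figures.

76.7 ms

L = 17000 bits.
Transmission delays (L/R per hop): 0.000191657, 0.0944444, 0.0010625 ms; sum = 0.0956986 ms.
Propagation delays (d/s per hop): 43.6548, 2.6, 27.9188 ms; sum = 74.1736 ms.
Processing at 2 router(s): 2 × 1.2 ms = 2.4 ms.
End-to-end = 76.7 ms.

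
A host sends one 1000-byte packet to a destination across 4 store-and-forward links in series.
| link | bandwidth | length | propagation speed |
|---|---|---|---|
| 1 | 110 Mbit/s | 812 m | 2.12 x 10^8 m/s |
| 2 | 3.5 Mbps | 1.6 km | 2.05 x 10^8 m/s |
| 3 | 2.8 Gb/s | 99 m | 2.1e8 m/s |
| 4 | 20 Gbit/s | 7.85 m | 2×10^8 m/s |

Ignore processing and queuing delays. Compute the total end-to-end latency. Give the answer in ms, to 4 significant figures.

L = 1000 × 8 = 8000 bits.
Transmission delays (L/R per hop): 0.0727273, 2.28571, 0.00285714, 0.0004 ms; sum = 2.3617 ms.
Propagation delays (d/s per hop): 0.00383019, 0.00780488, 0.000471429, 3.925e-05 ms; sum = 0.0121457 ms.
End-to-end = 2.374 ms.

2.374 ms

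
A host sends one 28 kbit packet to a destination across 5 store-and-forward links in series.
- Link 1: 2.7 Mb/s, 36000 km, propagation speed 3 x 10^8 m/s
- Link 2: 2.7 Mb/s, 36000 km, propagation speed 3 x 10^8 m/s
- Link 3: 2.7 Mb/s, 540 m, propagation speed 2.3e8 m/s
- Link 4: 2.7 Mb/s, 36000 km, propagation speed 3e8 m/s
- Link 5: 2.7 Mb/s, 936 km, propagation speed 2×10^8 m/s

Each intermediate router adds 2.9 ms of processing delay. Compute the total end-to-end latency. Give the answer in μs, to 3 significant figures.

428000 μs

L = 28000 bits.
Transmission delay per hop = L/R = 28000/2700000 = 10370.4 μs; 5 hops → 51851.9 μs.
Propagation delays (d/s per hop): 120000, 120000, 2.34783, 120000, 4680 μs; sum = 364682 μs.
Processing at 4 router(s): 4 × 2.9 ms = 11600 μs.
End-to-end = 428000 μs.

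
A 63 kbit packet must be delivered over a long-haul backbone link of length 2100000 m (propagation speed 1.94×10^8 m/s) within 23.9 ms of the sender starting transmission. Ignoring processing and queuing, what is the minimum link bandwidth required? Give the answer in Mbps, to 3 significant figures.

4.82 Mbps

Propagation delay = 2100000 / 194000000 = 10.8247 ms.
Transmission budget = 23.9 − 10.8247 = 13.0753 ms.
R ≥ L / t_tx = 63000 bits / 0.0130753 s = 4.82 Mbps.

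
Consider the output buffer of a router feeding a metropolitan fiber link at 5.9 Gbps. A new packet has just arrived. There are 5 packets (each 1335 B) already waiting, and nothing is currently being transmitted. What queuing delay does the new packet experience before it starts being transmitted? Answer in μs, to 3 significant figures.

9.05 μs

Each queued packet: L/R = 10680/5900000000 = 1.81017 μs.
5 queued → 9.05085 μs.
Queuing delay = 9.05 μs.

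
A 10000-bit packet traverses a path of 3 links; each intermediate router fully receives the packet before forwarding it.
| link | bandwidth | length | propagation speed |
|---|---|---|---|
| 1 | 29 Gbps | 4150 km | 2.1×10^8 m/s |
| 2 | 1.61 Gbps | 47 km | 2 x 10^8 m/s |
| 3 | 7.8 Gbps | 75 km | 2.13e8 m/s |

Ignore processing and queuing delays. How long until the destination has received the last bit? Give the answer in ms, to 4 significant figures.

Transmission delays (L/R per hop): 0.000344828, 0.00621118, 0.00128205 ms; sum = 0.00783806 ms.
Propagation delays (d/s per hop): 19.7619, 0.235, 0.352113 ms; sum = 20.349 ms.
End-to-end = 20.36 ms.

20.36 ms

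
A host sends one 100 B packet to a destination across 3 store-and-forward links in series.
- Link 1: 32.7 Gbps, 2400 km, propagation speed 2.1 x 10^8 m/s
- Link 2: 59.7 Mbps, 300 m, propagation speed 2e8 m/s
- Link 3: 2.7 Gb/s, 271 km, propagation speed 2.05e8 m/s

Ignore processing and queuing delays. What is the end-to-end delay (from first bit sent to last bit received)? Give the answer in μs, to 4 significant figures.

L = 100 × 8 = 800 bits.
Transmission delays (L/R per hop): 0.0244648, 13.4003, 0.296296 μs; sum = 13.7211 μs.
Propagation delays (d/s per hop): 11428.6, 1.5, 1321.95 μs; sum = 12752 μs.
End-to-end = 12770 μs.

12770 μs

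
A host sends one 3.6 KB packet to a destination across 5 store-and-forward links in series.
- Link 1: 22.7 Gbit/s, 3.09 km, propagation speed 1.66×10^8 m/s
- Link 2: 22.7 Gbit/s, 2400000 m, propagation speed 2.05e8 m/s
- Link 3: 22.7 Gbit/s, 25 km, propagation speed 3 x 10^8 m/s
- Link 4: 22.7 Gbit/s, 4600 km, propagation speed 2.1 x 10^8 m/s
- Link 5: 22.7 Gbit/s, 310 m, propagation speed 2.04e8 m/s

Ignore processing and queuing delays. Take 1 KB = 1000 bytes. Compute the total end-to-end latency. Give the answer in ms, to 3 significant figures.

33.7 ms

L = 28800 bits.
Transmission delay per hop = L/R = 28800/22700000000 = 0.00126872 ms; 5 hops → 0.00634361 ms.
Propagation delays (d/s per hop): 0.0186145, 11.7073, 0.0833333, 21.9048, 0.00151961 ms; sum = 33.7155 ms.
End-to-end = 33.7 ms.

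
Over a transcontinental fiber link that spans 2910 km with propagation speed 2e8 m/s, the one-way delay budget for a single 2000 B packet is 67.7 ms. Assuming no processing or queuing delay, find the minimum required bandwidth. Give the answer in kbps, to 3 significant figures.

301 kbps

L = 16000 bits.
Propagation delay = 2910000 / 200000000 = 14.55 ms.
Transmission budget = 67.7 − 14.55 = 53.15 ms.
R ≥ L / t_tx = 16000 bits / 0.05315 s = 301 kbps.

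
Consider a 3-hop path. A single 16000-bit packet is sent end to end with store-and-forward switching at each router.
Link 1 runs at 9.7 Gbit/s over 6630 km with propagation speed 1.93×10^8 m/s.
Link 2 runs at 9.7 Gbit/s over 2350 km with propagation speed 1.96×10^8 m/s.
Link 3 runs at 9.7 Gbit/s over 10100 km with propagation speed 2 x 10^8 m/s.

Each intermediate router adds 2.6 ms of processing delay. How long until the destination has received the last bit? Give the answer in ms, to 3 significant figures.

102 ms

Transmission delay per hop = L/R = 16000/9700000000 = 0.00164948 ms; 3 hops → 0.00494845 ms.
Propagation delays (d/s per hop): 34.3523, 11.9898, 50.5 ms; sum = 96.8421 ms.
Processing at 2 router(s): 2 × 2.6 ms = 5.2 ms.
End-to-end = 102 ms.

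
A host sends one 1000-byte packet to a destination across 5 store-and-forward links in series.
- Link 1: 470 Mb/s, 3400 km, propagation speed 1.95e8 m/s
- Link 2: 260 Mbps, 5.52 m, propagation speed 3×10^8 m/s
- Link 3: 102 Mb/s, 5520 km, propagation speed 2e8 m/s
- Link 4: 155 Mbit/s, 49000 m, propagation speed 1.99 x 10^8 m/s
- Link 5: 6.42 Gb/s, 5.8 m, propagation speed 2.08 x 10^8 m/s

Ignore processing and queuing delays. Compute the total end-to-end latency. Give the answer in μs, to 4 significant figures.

45460 μs

L = 1000 × 8 = 8000 bits.
Transmission delays (L/R per hop): 17.0213, 30.7692, 78.4314, 51.6129, 1.24611 μs; sum = 179.081 μs.
Propagation delays (d/s per hop): 17435.9, 0.0184, 27600, 246.231, 0.0278846 μs; sum = 45282.2 μs.
End-to-end = 45460 μs.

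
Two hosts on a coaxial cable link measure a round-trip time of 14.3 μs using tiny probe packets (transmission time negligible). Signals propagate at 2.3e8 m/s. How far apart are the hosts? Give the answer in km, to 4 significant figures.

One-way propagation = RTT/2 = 7.15 μs.
d = s × t = 2.3e+08 × 7.15e-06 = 1.645 km.

1.645 km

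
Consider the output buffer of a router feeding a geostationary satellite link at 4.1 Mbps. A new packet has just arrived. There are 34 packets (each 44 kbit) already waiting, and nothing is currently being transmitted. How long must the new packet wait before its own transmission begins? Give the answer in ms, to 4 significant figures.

364.9 ms

Each queued packet: L/R = 44000/4.1e+06 = 10.7317 ms.
34 queued → 364.878 ms.
Queuing delay = 364.9 ms.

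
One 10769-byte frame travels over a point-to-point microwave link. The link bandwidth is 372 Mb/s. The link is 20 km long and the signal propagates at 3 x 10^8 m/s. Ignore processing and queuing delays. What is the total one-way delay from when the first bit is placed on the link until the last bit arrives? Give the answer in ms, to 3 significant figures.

0.298 ms

L = 10769 × 8 = 86152 bits.
Transmission delay = L/R = 86152 / 372000000 = 0.231591 ms.
Propagation delay = d/s = 20000 m / 300000000 m/s = 0.0666667 ms.
Total = 0.298 ms.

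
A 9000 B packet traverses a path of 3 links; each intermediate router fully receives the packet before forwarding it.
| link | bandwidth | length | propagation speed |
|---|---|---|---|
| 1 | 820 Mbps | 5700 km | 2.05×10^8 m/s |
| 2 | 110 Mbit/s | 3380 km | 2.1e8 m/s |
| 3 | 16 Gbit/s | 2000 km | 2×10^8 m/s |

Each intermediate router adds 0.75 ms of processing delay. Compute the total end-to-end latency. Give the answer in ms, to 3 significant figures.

L = 9000 × 8 = 72000 bits.
Transmission delays (L/R per hop): 0.0878049, 0.654545, 0.0045 ms; sum = 0.74685 ms.
Propagation delays (d/s per hop): 27.8049, 16.0952, 10 ms; sum = 53.9001 ms.
Processing at 2 router(s): 2 × 0.75 ms = 1.5 ms.
End-to-end = 56.1 ms.

56.1 ms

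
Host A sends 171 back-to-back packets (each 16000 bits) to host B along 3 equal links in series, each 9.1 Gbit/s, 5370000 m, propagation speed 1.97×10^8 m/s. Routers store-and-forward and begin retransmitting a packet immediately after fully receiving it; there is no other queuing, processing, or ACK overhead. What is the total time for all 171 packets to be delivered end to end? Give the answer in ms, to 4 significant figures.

82.08 ms

Per-hop transmission t_tx = L/R = 16000/9100000000 = 0.00175824 ms.
Per-hop propagation t_prop = 5370000/197000000 = 27.2589 ms.
Pipeline fill: first packet needs 3·t_tx to clear all hops; remaining 170 packets each add one t_tx.
Total = (3+171-1)·t_tx + 3·t_prop = 173·0.00175824 + 3·27.2589 = 82.08 ms.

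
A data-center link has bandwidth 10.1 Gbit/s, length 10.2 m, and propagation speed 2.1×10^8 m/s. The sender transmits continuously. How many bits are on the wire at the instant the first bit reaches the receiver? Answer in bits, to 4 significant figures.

490.6 bits

Propagation delay = 10.2 / 210000000 = 4.85714e-08 s.
BDP = R × t_prop = 10100000000 × 4.85714e-08 = 490.571 bits.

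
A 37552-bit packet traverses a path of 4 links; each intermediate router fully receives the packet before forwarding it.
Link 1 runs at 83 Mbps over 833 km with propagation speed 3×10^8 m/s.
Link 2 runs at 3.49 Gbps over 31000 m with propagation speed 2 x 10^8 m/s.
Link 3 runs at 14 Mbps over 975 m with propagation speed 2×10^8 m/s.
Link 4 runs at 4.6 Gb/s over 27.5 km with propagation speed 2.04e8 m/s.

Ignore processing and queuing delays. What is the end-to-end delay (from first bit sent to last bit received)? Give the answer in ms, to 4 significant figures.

6.225 ms

Transmission delays (L/R per hop): 0.452434, 0.0107599, 2.68229, 0.00816348 ms; sum = 3.15364 ms.
Propagation delays (d/s per hop): 2.77667, 0.155, 0.004875, 0.134804 ms; sum = 3.07135 ms.
End-to-end = 6.225 ms.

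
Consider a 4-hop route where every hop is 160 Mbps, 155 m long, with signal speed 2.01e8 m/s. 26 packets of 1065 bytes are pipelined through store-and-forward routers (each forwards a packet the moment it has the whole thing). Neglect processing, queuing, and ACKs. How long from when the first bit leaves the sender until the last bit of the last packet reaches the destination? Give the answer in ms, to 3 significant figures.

1.55 ms

Per-hop transmission t_tx = L/R = 8520/160000000 = 0.05325 ms.
Per-hop propagation t_prop = 155/2.01e+08 = 0.000771144 ms.
Pipeline fill: first packet needs 4·t_tx to clear all hops; remaining 25 packets each add one t_tx.
Total = (4+26-1)·t_tx + 4·t_prop = 29·0.05325 + 4·0.000771144 = 1.55 ms.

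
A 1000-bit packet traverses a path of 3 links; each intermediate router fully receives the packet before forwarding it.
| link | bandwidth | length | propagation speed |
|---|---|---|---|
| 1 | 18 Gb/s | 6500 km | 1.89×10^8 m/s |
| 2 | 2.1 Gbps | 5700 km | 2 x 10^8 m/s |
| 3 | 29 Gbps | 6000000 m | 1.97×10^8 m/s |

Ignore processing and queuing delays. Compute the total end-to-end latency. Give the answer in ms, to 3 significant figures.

93.3 ms

Transmission delays (L/R per hop): 5.55556e-05, 0.00047619, 3.44828e-05 ms; sum = 0.000566229 ms.
Propagation delays (d/s per hop): 34.3915, 28.5, 30.4569 ms; sum = 93.3484 ms.
End-to-end = 93.3 ms.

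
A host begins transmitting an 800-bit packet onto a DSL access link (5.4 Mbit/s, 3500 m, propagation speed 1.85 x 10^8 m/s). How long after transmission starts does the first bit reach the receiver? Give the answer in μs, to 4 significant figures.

First bit experiences only propagation delay: d/s = 3500/185000000 = 18.92 μs.

18.92 μs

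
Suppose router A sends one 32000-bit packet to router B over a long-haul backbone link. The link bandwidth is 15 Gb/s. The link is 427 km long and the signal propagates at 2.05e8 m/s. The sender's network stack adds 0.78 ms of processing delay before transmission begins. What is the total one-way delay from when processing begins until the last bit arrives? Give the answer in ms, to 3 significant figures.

Transmission delay = L/R = 32000 / 15000000000 = 0.00213333 ms.
Propagation delay = d/s = 427000 m / 2.05e+08 m/s = 2.08293 ms.
Plus processing delay 0.78 ms = 0.78 ms.
Total = 2.87 ms.

2.87 ms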